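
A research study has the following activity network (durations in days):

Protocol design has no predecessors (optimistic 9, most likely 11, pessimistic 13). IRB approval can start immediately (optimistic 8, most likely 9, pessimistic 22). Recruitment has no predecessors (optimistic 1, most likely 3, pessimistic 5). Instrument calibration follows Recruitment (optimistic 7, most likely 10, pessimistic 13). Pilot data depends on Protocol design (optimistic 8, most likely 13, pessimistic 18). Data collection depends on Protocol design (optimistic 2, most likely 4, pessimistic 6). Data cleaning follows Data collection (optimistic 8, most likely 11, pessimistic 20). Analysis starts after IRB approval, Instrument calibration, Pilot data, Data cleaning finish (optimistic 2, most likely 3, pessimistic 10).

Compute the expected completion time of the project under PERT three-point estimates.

31 days

te_Protocol design = (9 + 4·11 + 13)/6 = 66/6 = 11
te_IRB approval = (8 + 4·9 + 22)/6 = 66/6 = 11
te_Recruitment = (1 + 4·3 + 5)/6 = 18/6 = 3
te_Instrument calibration = (7 + 4·10 + 13)/6 = 60/6 = 10
te_Pilot data = (8 + 4·13 + 18)/6 = 78/6 = 13
te_Data collection = (2 + 4·4 + 6)/6 = 24/6 = 4
te_Data cleaning = (8 + 4·11 + 20)/6 = 72/6 = 12
te_Analysis = (2 + 4·3 + 10)/6 = 24/6 = 4

Forward pass:
ES_Protocol design = 0; EF_Protocol design = 11
ES_IRB approval = 0; EF_IRB approval = 11
ES_Recruitment = 0; EF_Recruitment = 3
ES_Instrument calibration = 3; EF_Instrument calibration = 3+10 = 13
ES_Pilot data = 11; EF_Pilot data = 11+13 = 24
ES_Data collection = 11; EF_Data collection = 11+4 = 15
ES_Data cleaning = 15; EF_Data cleaning = 15+12 = 27
ES_Analysis = max(EF_IRB approval=11, EF_Instrument calibration=13, EF_Pilot data=24, EF_Data cleaning=27) = 27; EF_Analysis = 27+4 = 31
Expected project duration μ = 31 days. Critical path: Protocol design → Data collection → Data cleaning → Analysis.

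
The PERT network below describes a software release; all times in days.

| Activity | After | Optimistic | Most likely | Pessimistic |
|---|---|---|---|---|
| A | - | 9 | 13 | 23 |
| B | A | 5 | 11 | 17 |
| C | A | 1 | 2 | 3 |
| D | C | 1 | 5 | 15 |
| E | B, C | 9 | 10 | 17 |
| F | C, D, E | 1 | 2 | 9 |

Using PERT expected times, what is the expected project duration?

te_A = (9 + 4·13 + 23)/6 = 84/6 = 14
te_B = (5 + 4·11 + 17)/6 = 66/6 = 11
te_C = (1 + 4·2 + 3)/6 = 12/6 = 2
te_D = (1 + 4·5 + 15)/6 = 36/6 = 6
te_E = (9 + 4·10 + 17)/6 = 66/6 = 11
te_F = (1 + 4·2 + 9)/6 = 18/6 = 3

Forward pass:
ES_A = 0; EF_A = 14
ES_B = 14; EF_B = 14+11 = 25
ES_C = 14; EF_C = 14+2 = 16
ES_D = 16; EF_D = 16+6 = 22
ES_E = max(EF_B=25, EF_C=16) = 25; EF_E = 25+11 = 36
ES_F = max(EF_C=16, EF_D=22, EF_E=36) = 36; EF_F = 36+3 = 39
Expected project duration μ = 39 days. Critical path: A → B → E → F.

39 days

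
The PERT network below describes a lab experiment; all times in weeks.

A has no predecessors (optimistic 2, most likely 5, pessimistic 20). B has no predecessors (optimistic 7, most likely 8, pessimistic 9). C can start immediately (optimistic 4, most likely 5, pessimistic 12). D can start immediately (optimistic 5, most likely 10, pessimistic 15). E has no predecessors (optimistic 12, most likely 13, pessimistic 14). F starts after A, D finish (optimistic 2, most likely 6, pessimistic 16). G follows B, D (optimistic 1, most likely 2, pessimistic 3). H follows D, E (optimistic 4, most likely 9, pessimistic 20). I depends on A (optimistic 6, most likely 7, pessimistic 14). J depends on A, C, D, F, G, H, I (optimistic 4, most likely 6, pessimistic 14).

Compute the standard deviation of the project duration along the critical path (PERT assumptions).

3.16 weeks

te_A = (2 + 4·5 + 20)/6 = 42/6 = 7; σ²_A = ((20−2)/6)² = 9.000
te_B = (7 + 4·8 + 9)/6 = 48/6 = 8; σ²_B = ((9−7)/6)² = 0.111
te_C = (4 + 4·5 + 12)/6 = 36/6 = 6; σ²_C = ((12−4)/6)² = 1.778
te_D = (5 + 4·10 + 15)/6 = 60/6 = 10; σ²_D = ((15−5)/6)² = 2.778
te_E = (12 + 4·13 + 14)/6 = 78/6 = 13; σ²_E = ((14−12)/6)² = 0.111
te_F = (2 + 4·6 + 16)/6 = 42/6 = 7; σ²_F = ((16−2)/6)² = 5.444
te_G = (1 + 4·2 + 3)/6 = 12/6 = 2; σ²_G = ((3−1)/6)² = 0.111
te_H = (4 + 4·9 + 20)/6 = 60/6 = 10; σ²_H = ((20−4)/6)² = 7.111
te_I = (6 + 4·7 + 14)/6 = 48/6 = 8; σ²_I = ((14−6)/6)² = 1.778
te_J = (4 + 4·6 + 14)/6 = 42/6 = 7; σ²_J = ((14−4)/6)² = 2.778

Forward pass:
ES_A = 0; EF_A = 7
ES_B = 0; EF_B = 8
ES_C = 0; EF_C = 6
ES_D = 0; EF_D = 10
ES_E = 0; EF_E = 13
ES_F = max(EF_A=7, EF_D=10) = 10; EF_F = 10+7 = 17
ES_G = max(EF_B=8, EF_D=10) = 10; EF_G = 10+2 = 12
ES_H = max(EF_D=10, EF_E=13) = 13; EF_H = 13+10 = 23
ES_I = 7; EF_I = 7+8 = 15
ES_J = max(EF_A=7, EF_C=6, EF_D=10, EF_F=17, EF_G=12, EF_H=23, EF_I=15) = 23; EF_J = 23+7 = 30
Expected project duration μ = 30 weeks. Critical path: E → H → J.

Variance along critical path = 0.111 + 7.111 + 2.778 = 10.000
σ = √10.000 = 3.162 weeks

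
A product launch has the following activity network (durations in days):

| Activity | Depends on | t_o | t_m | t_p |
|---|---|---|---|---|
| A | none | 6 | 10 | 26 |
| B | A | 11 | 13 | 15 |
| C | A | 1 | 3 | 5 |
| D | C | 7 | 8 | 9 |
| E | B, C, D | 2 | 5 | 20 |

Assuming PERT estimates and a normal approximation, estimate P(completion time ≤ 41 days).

0.976

te_A = (6 + 4·10 + 26)/6 = 72/6 = 12; σ²_A = ((26−6)/6)² = 11.111
te_B = (11 + 4·13 + 15)/6 = 78/6 = 13; σ²_B = ((15−11)/6)² = 0.444
te_C = (1 + 4·3 + 5)/6 = 18/6 = 3; σ²_C = ((5−1)/6)² = 0.444
te_D = (7 + 4·8 + 9)/6 = 48/6 = 8; σ²_D = ((9−7)/6)² = 0.111
te_E = (2 + 4·5 + 20)/6 = 42/6 = 7; σ²_E = ((20−2)/6)² = 9.000

Forward pass:
ES_A = 0; EF_A = 12
ES_B = 12; EF_B = 12+13 = 25
ES_C = 12; EF_C = 12+3 = 15
ES_D = 15; EF_D = 15+8 = 23
ES_E = max(EF_B=25, EF_C=15, EF_D=23) = 25; EF_E = 25+7 = 32
Expected project duration μ = 32 days. Critical path: A → B → E.

Variance along critical path = 11.111 + 0.444 + 9.000 = 20.556; σ = √20.556 = 4.534 days.
Z = (41 − 32) / 4.534 = 1.985
P(T ≤ 41) = Φ(1.985) ≈ 0.976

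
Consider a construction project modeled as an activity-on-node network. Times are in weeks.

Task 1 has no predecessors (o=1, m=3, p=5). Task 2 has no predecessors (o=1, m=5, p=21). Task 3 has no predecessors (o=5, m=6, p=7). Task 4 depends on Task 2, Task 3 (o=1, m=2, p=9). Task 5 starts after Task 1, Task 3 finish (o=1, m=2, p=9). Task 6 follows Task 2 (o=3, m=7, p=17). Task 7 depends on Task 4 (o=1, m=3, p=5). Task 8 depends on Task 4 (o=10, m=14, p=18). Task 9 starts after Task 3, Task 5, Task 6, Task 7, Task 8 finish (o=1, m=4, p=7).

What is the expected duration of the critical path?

te_Task 1 = (1 + 4·3 + 5)/6 = 18/6 = 3
te_Task 2 = (1 + 4·5 + 21)/6 = 42/6 = 7
te_Task 3 = (5 + 4·6 + 7)/6 = 36/6 = 6
te_Task 4 = (1 + 4·2 + 9)/6 = 18/6 = 3
te_Task 5 = (1 + 4·2 + 9)/6 = 18/6 = 3
te_Task 6 = (3 + 4·7 + 17)/6 = 48/6 = 8
te_Task 7 = (1 + 4·3 + 5)/6 = 18/6 = 3
te_Task 8 = (10 + 4·14 + 18)/6 = 84/6 = 14
te_Task 9 = (1 + 4·4 + 7)/6 = 24/6 = 4

Forward pass:
ES_Task 1 = 0; EF_Task 1 = 3
ES_Task 2 = 0; EF_Task 2 = 7
ES_Task 3 = 0; EF_Task 3 = 6
ES_Task 4 = max(EF_Task 2=7, EF_Task 3=6) = 7; EF_Task 4 = 7+3 = 10
ES_Task 5 = max(EF_Task 1=3, EF_Task 3=6) = 6; EF_Task 5 = 6+3 = 9
ES_Task 6 = 7; EF_Task 6 = 7+8 = 15
ES_Task 7 = 10; EF_Task 7 = 10+3 = 13
ES_Task 8 = 10; EF_Task 8 = 10+14 = 24
ES_Task 9 = max(EF_Task 3=6, EF_Task 5=9, EF_Task 6=15, EF_Task 7=13, EF_Task 8=24) = 24; EF_Task 9 = 24+4 = 28
Expected project duration μ = 28 weeks. Critical path: Task 2 → Task 4 → Task 8 → Task 9.

28 weeks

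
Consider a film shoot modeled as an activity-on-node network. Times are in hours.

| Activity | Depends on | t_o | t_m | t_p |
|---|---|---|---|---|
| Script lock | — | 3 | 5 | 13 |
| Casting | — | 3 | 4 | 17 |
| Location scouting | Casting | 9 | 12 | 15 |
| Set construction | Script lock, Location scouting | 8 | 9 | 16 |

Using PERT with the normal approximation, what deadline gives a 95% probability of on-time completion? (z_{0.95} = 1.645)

te_Script lock = (3 + 4·5 + 13)/6 = 36/6 = 6; σ²_Script lock = ((13−3)/6)² = 2.778
te_Casting = (3 + 4·4 + 17)/6 = 36/6 = 6; σ²_Casting = ((17−3)/6)² = 5.444
te_Location scouting = (9 + 4·12 + 15)/6 = 72/6 = 12; σ²_Location scouting = ((15−9)/6)² = 1.000
te_Set construction = (8 + 4·9 + 16)/6 = 60/6 = 10; σ²_Set construction = ((16−8)/6)² = 1.778

Forward pass:
ES_Script lock = 0; EF_Script lock = 6
ES_Casting = 0; EF_Casting = 6
ES_Location scouting = 6; EF_Location scouting = 6+12 = 18
ES_Set construction = max(EF_Script lock=6, EF_Location scouting=18) = 18; EF_Set construction = 18+10 = 28
Expected project duration μ = 28 hours. Critical path: Casting → Location scouting → Set construction.

Variance along critical path = 5.444 + 1.000 + 1.778 = 8.222; σ = 2.867 hours.
D = μ + z·σ = 28 + 1.645·2.867 = 32.7 hours

32.7 hours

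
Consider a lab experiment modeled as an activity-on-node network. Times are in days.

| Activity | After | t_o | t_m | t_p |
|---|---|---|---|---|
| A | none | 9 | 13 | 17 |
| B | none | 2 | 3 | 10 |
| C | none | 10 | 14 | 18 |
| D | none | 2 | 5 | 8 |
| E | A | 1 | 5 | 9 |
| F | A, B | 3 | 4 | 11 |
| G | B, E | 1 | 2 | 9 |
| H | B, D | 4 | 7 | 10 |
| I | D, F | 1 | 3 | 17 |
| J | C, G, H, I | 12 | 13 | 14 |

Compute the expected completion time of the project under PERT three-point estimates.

te_A = (9 + 4·13 + 17)/6 = 78/6 = 13
te_B = (2 + 4·3 + 10)/6 = 24/6 = 4
te_C = (10 + 4·14 + 18)/6 = 84/6 = 14
te_D = (2 + 4·5 + 8)/6 = 30/6 = 5
te_E = (1 + 4·5 + 9)/6 = 30/6 = 5
te_F = (3 + 4·4 + 11)/6 = 30/6 = 5
te_G = (1 + 4·2 + 9)/6 = 18/6 = 3
te_H = (4 + 4·7 + 10)/6 = 42/6 = 7
te_I = (1 + 4·3 + 17)/6 = 30/6 = 5
te_J = (12 + 4·13 + 14)/6 = 78/6 = 13

Forward pass:
ES_A = 0; EF_A = 13
ES_B = 0; EF_B = 4
ES_C = 0; EF_C = 14
ES_D = 0; EF_D = 5
ES_E = 13; EF_E = 13+5 = 18
ES_F = max(EF_A=13, EF_B=4) = 13; EF_F = 13+5 = 18
ES_G = max(EF_B=4, EF_E=18) = 18; EF_G = 18+3 = 21
ES_H = max(EF_B=4, EF_D=5) = 5; EF_H = 5+7 = 12
ES_I = max(EF_D=5, EF_F=18) = 18; EF_I = 18+5 = 23
ES_J = max(EF_C=14, EF_G=21, EF_H=12, EF_I=23) = 23; EF_J = 23+13 = 36
Expected project duration μ = 36 days. Critical path: A → F → I → J.

36 days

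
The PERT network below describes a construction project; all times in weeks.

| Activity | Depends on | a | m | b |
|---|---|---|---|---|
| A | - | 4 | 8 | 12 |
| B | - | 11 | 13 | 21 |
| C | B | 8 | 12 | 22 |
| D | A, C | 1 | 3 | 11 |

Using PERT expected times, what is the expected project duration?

31 weeks

te_A = (4 + 4·8 + 12)/6 = 48/6 = 8
te_B = (11 + 4·13 + 21)/6 = 84/6 = 14
te_C = (8 + 4·12 + 22)/6 = 78/6 = 13
te_D = (1 + 4·3 + 11)/6 = 24/6 = 4

Forward pass:
ES_A = 0; EF_A = 8
ES_B = 0; EF_B = 14
ES_C = 14; EF_C = 14+13 = 27
ES_D = max(EF_A=8, EF_C=27) = 27; EF_D = 27+4 = 31
Expected project duration μ = 31 weeks. Critical path: B → C → D.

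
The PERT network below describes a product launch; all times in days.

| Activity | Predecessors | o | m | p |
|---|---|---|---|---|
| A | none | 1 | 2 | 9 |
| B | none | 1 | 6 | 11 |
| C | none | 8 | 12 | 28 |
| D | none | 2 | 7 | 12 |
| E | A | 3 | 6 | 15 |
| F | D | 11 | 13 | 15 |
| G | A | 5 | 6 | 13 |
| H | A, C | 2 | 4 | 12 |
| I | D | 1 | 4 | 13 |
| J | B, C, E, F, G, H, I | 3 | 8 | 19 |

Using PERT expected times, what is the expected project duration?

29 days

te_A = (1 + 4·2 + 9)/6 = 18/6 = 3
te_B = (1 + 4·6 + 11)/6 = 36/6 = 6
te_C = (8 + 4·12 + 28)/6 = 84/6 = 14
te_D = (2 + 4·7 + 12)/6 = 42/6 = 7
te_E = (3 + 4·6 + 15)/6 = 42/6 = 7
te_F = (11 + 4·13 + 15)/6 = 78/6 = 13
te_G = (5 + 4·6 + 13)/6 = 42/6 = 7
te_H = (2 + 4·4 + 12)/6 = 30/6 = 5
te_I = (1 + 4·4 + 13)/6 = 30/6 = 5
te_J = (3 + 4·8 + 19)/6 = 54/6 = 9

Forward pass:
ES_A = 0; EF_A = 3
ES_B = 0; EF_B = 6
ES_C = 0; EF_C = 14
ES_D = 0; EF_D = 7
ES_E = 3; EF_E = 3+7 = 10
ES_F = 7; EF_F = 7+13 = 20
ES_G = 3; EF_G = 3+7 = 10
ES_H = max(EF_A=3, EF_C=14) = 14; EF_H = 14+5 = 19
ES_I = 7; EF_I = 7+5 = 12
ES_J = max(EF_B=6, EF_C=14, EF_E=10, EF_F=20, EF_G=10, EF_H=19, EF_I=12) = 20; EF_J = 20+9 = 29
Expected project duration μ = 29 days. Critical path: D → F → J.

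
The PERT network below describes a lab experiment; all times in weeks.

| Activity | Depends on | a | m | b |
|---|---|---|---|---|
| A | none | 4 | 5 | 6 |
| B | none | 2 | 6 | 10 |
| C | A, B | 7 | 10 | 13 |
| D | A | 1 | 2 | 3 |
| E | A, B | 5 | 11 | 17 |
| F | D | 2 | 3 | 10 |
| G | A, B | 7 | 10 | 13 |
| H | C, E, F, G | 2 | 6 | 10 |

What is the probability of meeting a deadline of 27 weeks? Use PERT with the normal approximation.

te_A = (4 + 4·5 + 6)/6 = 30/6 = 5; σ²_A = ((6−4)/6)² = 0.111
te_B = (2 + 4·6 + 10)/6 = 36/6 = 6; σ²_B = ((10−2)/6)² = 1.778
te_C = (7 + 4·10 + 13)/6 = 60/6 = 10; σ²_C = ((13−7)/6)² = 1.000
te_D = (1 + 4·2 + 3)/6 = 12/6 = 2; σ²_D = ((3−1)/6)² = 0.111
te_E = (5 + 4·11 + 17)/6 = 66/6 = 11; σ²_E = ((17−5)/6)² = 4.000
te_F = (2 + 4·3 + 10)/6 = 24/6 = 4; σ²_F = ((10−2)/6)² = 1.778
te_G = (7 + 4·10 + 13)/6 = 60/6 = 10; σ²_G = ((13−7)/6)² = 1.000
te_H = (2 + 4·6 + 10)/6 = 36/6 = 6; σ²_H = ((10−2)/6)² = 1.778

Forward pass:
ES_A = 0; EF_A = 5
ES_B = 0; EF_B = 6
ES_C = max(EF_A=5, EF_B=6) = 6; EF_C = 6+10 = 16
ES_D = 5; EF_D = 5+2 = 7
ES_E = max(EF_A=5, EF_B=6) = 6; EF_E = 6+11 = 17
ES_F = 7; EF_F = 7+4 = 11
ES_G = max(EF_A=5, EF_B=6) = 6; EF_G = 6+10 = 16
ES_H = max(EF_C=16, EF_E=17, EF_F=11, EF_G=16) = 17; EF_H = 17+6 = 23
Expected project duration μ = 23 weeks. Critical path: B → E → H.

Variance along critical path = 1.778 + 4.000 + 1.778 = 7.556; σ = √7.556 = 2.749 weeks.
Z = (27 − 23) / 2.749 = 1.455
P(T ≤ 27) = Φ(1.455) ≈ 0.927

0.927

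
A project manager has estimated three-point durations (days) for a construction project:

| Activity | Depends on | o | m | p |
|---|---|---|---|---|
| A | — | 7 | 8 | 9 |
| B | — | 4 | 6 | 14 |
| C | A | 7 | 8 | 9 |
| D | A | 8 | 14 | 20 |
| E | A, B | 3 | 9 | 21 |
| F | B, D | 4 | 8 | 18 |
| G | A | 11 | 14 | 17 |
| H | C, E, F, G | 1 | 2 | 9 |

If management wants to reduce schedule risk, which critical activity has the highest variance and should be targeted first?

F

te_A = (7 + 4·8 + 9)/6 = 48/6 = 8; σ²_A = ((9−7)/6)² = 0.111
te_B = (4 + 4·6 + 14)/6 = 42/6 = 7; σ²_B = ((14−4)/6)² = 2.778
te_C = (7 + 4·8 + 9)/6 = 48/6 = 8; σ²_C = ((9−7)/6)² = 0.111
te_D = (8 + 4·14 + 20)/6 = 84/6 = 14; σ²_D = ((20−8)/6)² = 4.000
te_E = (3 + 4·9 + 21)/6 = 60/6 = 10; σ²_E = ((21−3)/6)² = 9.000
te_F = (4 + 4·8 + 18)/6 = 54/6 = 9; σ²_F = ((18−4)/6)² = 5.444
te_G = (11 + 4·14 + 17)/6 = 84/6 = 14; σ²_G = ((17−11)/6)² = 1.000
te_H = (1 + 4·2 + 9)/6 = 18/6 = 3; σ²_H = ((9−1)/6)² = 1.778

Forward pass:
ES_A = 0; EF_A = 8
ES_B = 0; EF_B = 7
ES_C = 8; EF_C = 8+8 = 16
ES_D = 8; EF_D = 8+14 = 22
ES_E = max(EF_A=8, EF_B=7) = 8; EF_E = 8+10 = 18
ES_F = max(EF_B=7, EF_D=22) = 22; EF_F = 22+9 = 31
ES_G = 8; EF_G = 8+14 = 22
ES_H = max(EF_C=16, EF_E=18, EF_F=31, EF_G=22) = 31; EF_H = 31+3 = 34
Expected project duration μ = 34 days. Critical path: A → D → F → H.

Variances on critical path: σ²_A=0.111, σ²_D=4.000, σ²_F=5.444, σ²_H=1.778.
Largest is σ²_F = 5.444.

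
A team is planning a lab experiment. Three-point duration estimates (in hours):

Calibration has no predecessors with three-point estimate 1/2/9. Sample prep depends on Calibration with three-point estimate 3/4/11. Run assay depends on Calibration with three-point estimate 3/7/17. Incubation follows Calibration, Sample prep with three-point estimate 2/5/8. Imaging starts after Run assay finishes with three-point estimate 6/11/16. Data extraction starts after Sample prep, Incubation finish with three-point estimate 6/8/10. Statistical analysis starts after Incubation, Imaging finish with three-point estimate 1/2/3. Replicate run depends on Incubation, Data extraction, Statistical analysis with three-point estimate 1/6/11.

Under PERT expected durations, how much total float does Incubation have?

te_Calibration = (1 + 4·2 + 9)/6 = 18/6 = 3
te_Sample prep = (3 + 4·4 + 11)/6 = 30/6 = 5
te_Run assay = (3 + 4·7 + 17)/6 = 48/6 = 8
te_Incubation = (2 + 4·5 + 8)/6 = 30/6 = 5
te_Imaging = (6 + 4·11 + 16)/6 = 66/6 = 11
te_Data extraction = (6 + 4·8 + 10)/6 = 48/6 = 8
te_Statistical analysis = (1 + 4·2 + 3)/6 = 12/6 = 2
te_Replicate run = (1 + 4·6 + 11)/6 = 36/6 = 6

Forward pass:
ES_Calibration = 0; EF_Calibration = 3
ES_Sample prep = 3; EF_Sample prep = 3+5 = 8
ES_Run assay = 3; EF_Run assay = 3+8 = 11
ES_Incubation = max(EF_Calibration=3, EF_Sample prep=8) = 8; EF_Incubation = 8+5 = 13
ES_Imaging = 11; EF_Imaging = 11+11 = 22
ES_Data extraction = max(EF_Sample prep=8, EF_Incubation=13) = 13; EF_Data extraction = 13+8 = 21
ES_Statistical analysis = max(EF_Incubation=13, EF_Imaging=22) = 22; EF_Statistical analysis = 22+2 = 24
ES_Replicate run = max(EF_Incubation=13, EF_Data extraction=21, EF_Statistical analysis=24) = 24; EF_Replicate run = 24+6 = 30
Expected project duration μ = 30 hours. Critical path: Calibration → Run assay → Imaging → Statistical analysis → Replicate run.

Backward pass:
LF_Replicate run = 30; LS_Replicate run = 30−6 = 24
LF_Statistical analysis = LS_Replicate run = 24; LS_Statistical analysis = 24−2 = 22
LF_Data extraction = LS_Replicate run = 24; LS_Data extraction = 24−8 = 16
LF_Imaging = LS_Statistical analysis = 22; LS_Imaging = 22−11 = 11
LF_Incubation = min(LS_Data extraction=16, LS_Statistical analysis=22, LS_Replicate run=24) = 16; LS_Incubation = 16−5 = 11
LF_Run assay = LS_Imaging = 11; LS_Run assay = 11−8 = 3
LF_Sample prep = min(LS_Incubation=11, LS_Data extraction=16) = 11; LS_Sample prep = 11−5 = 6
LF_Calibration = min(LS_Sample prep=6, LS_Run assay=3, LS_Incubation=11) = 3; LS_Calibration = 3−3 = 0
Slack_Incubation = LS_Incubation − ES_Incubation = 11 − 8 = 3

3 hours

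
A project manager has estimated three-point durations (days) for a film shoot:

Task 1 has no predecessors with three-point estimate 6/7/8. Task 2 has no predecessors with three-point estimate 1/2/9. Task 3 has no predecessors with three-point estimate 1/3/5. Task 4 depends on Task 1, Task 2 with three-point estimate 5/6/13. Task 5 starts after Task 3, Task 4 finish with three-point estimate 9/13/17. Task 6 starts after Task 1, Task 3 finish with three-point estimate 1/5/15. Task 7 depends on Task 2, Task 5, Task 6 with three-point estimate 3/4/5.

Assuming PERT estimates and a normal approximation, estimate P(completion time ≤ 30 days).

0.303

te_Task 1 = (6 + 4·7 + 8)/6 = 42/6 = 7; σ²_Task 1 = ((8−6)/6)² = 0.111
te_Task 2 = (1 + 4·2 + 9)/6 = 18/6 = 3; σ²_Task 2 = ((9−1)/6)² = 1.778
te_Task 3 = (1 + 4·3 + 5)/6 = 18/6 = 3; σ²_Task 3 = ((5−1)/6)² = 0.444
te_Task 4 = (5 + 4·6 + 13)/6 = 42/6 = 7; σ²_Task 4 = ((13−5)/6)² = 1.778
te_Task 5 = (9 + 4·13 + 17)/6 = 78/6 = 13; σ²_Task 5 = ((17−9)/6)² = 1.778
te_Task 6 = (1 + 4·5 + 15)/6 = 36/6 = 6; σ²_Task 6 = ((15−1)/6)² = 5.444
te_Task 7 = (3 + 4·4 + 5)/6 = 24/6 = 4; σ²_Task 7 = ((5−3)/6)² = 0.111

Forward pass:
ES_Task 1 = 0; EF_Task 1 = 7
ES_Task 2 = 0; EF_Task 2 = 3
ES_Task 3 = 0; EF_Task 3 = 3
ES_Task 4 = max(EF_Task 1=7, EF_Task 2=3) = 7; EF_Task 4 = 7+7 = 14
ES_Task 5 = max(EF_Task 3=3, EF_Task 4=14) = 14; EF_Task 5 = 14+13 = 27
ES_Task 6 = max(EF_Task 1=7, EF_Task 3=3) = 7; EF_Task 6 = 7+6 = 13
ES_Task 7 = max(EF_Task 2=3, EF_Task 5=27, EF_Task 6=13) = 27; EF_Task 7 = 27+4 = 31
Expected project duration μ = 31 days. Critical path: Task 1 → Task 4 → Task 5 → Task 7.

Variance along critical path = 0.111 + 1.778 + 1.778 + 0.111 = 3.778; σ = √3.778 = 1.944 days.
Z = (30 − 31) / 1.944 = -0.514
P(T ≤ 30) = Φ(-0.514) ≈ 0.303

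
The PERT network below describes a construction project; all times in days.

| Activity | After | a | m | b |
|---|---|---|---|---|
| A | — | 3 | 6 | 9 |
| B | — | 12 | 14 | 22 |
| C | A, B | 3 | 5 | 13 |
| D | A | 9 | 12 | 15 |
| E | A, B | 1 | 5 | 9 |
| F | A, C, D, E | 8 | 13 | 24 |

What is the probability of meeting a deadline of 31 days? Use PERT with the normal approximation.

0.131

te_A = (3 + 4·6 + 9)/6 = 36/6 = 6; σ²_A = ((9−3)/6)² = 1.000
te_B = (12 + 4·14 + 22)/6 = 90/6 = 15; σ²_B = ((22−12)/6)² = 2.778
te_C = (3 + 4·5 + 13)/6 = 36/6 = 6; σ²_C = ((13−3)/6)² = 2.778
te_D = (9 + 4·12 + 15)/6 = 72/6 = 12; σ²_D = ((15−9)/6)² = 1.000
te_E = (1 + 4·5 + 9)/6 = 30/6 = 5; σ²_E = ((9−1)/6)² = 1.778
te_F = (8 + 4·13 + 24)/6 = 84/6 = 14; σ²_F = ((24−8)/6)² = 7.111

Forward pass:
ES_A = 0; EF_A = 6
ES_B = 0; EF_B = 15
ES_C = max(EF_A=6, EF_B=15) = 15; EF_C = 15+6 = 21
ES_D = 6; EF_D = 6+12 = 18
ES_E = max(EF_A=6, EF_B=15) = 15; EF_E = 15+5 = 20
ES_F = max(EF_A=6, EF_C=21, EF_D=18, EF_E=20) = 21; EF_F = 21+14 = 35
Expected project duration μ = 35 days. Critical path: B → C → F.

Variance along critical path = 2.778 + 2.778 + 7.111 = 12.667; σ = √12.667 = 3.559 days.
Z = (31 − 35) / 3.559 = -1.124
P(T ≤ 31) = Φ(-1.124) ≈ 0.131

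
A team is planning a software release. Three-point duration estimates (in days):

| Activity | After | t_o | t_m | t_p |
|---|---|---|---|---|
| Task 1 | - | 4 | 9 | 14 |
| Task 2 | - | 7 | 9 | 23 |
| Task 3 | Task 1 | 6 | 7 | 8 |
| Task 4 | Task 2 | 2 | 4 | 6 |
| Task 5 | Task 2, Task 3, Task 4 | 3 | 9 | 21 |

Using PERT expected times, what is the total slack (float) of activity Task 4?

te_Task 1 = (4 + 4·9 + 14)/6 = 54/6 = 9
te_Task 2 = (7 + 4·9 + 23)/6 = 66/6 = 11
te_Task 3 = (6 + 4·7 + 8)/6 = 42/6 = 7
te_Task 4 = (2 + 4·4 + 6)/6 = 24/6 = 4
te_Task 5 = (3 + 4·9 + 21)/6 = 60/6 = 10

Forward pass:
ES_Task 1 = 0; EF_Task 1 = 9
ES_Task 2 = 0; EF_Task 2 = 11
ES_Task 3 = 9; EF_Task 3 = 9+7 = 16
ES_Task 4 = 11; EF_Task 4 = 11+4 = 15
ES_Task 5 = max(EF_Task 2=11, EF_Task 3=16, EF_Task 4=15) = 16; EF_Task 5 = 16+10 = 26
Expected project duration μ = 26 days. Critical path: Task 1 → Task 3 → Task 5.

Backward pass:
LF_Task 5 = 26; LS_Task 5 = 26−10 = 16
LF_Task 4 = LS_Task 5 = 16; LS_Task 4 = 16−4 = 12
LF_Task 3 = LS_Task 5 = 16; LS_Task 3 = 16−7 = 9
LF_Task 2 = min(LS_Task 4=12, LS_Task 5=16) = 12; LS_Task 2 = 12−11 = 1
LF_Task 1 = LS_Task 3 = 9; LS_Task 1 = 9−9 = 0
Slack_Task 4 = LS_Task 4 − ES_Task 4 = 12 − 11 = 1

1 days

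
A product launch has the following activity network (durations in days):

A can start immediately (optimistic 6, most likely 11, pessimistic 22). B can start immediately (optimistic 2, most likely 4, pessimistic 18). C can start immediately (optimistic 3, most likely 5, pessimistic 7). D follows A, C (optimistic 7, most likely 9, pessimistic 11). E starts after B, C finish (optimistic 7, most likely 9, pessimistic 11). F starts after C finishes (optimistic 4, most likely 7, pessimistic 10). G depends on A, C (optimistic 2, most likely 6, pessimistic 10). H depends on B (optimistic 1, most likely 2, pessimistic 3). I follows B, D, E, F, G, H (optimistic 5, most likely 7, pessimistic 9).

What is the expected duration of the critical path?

te_A = (6 + 4·11 + 22)/6 = 72/6 = 12
te_B = (2 + 4·4 + 18)/6 = 36/6 = 6
te_C = (3 + 4·5 + 7)/6 = 30/6 = 5
te_D = (7 + 4·9 + 11)/6 = 54/6 = 9
te_E = (7 + 4·9 + 11)/6 = 54/6 = 9
te_F = (4 + 4·7 + 10)/6 = 42/6 = 7
te_G = (2 + 4·6 + 10)/6 = 36/6 = 6
te_H = (1 + 4·2 + 3)/6 = 12/6 = 2
te_I = (5 + 4·7 + 9)/6 = 42/6 = 7

Forward pass:
ES_A = 0; EF_A = 12
ES_B = 0; EF_B = 6
ES_C = 0; EF_C = 5
ES_D = max(EF_A=12, EF_C=5) = 12; EF_D = 12+9 = 21
ES_E = max(EF_B=6, EF_C=5) = 6; EF_E = 6+9 = 15
ES_F = 5; EF_F = 5+7 = 12
ES_G = max(EF_A=12, EF_C=5) = 12; EF_G = 12+6 = 18
ES_H = 6; EF_H = 6+2 = 8
ES_I = max(EF_B=6, EF_D=21, EF_E=15, EF_F=12, EF_G=18, EF_H=8) = 21; EF_I = 21+7 = 28
Expected project duration μ = 28 days. Critical path: A → D → I.

28 days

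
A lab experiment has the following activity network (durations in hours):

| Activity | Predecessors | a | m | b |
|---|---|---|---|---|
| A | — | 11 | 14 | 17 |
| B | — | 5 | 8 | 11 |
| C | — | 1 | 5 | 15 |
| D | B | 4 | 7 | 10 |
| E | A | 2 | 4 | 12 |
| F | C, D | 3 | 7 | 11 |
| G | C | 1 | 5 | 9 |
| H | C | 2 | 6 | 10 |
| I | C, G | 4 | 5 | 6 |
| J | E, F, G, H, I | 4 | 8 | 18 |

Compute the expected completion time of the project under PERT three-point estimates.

te_A = (11 + 4·14 + 17)/6 = 84/6 = 14
te_B = (5 + 4·8 + 11)/6 = 48/6 = 8
te_C = (1 + 4·5 + 15)/6 = 36/6 = 6
te_D = (4 + 4·7 + 10)/6 = 42/6 = 7
te_E = (2 + 4·4 + 12)/6 = 30/6 = 5
te_F = (3 + 4·7 + 11)/6 = 42/6 = 7
te_G = (1 + 4·5 + 9)/6 = 30/6 = 5
te_H = (2 + 4·6 + 10)/6 = 36/6 = 6
te_I = (4 + 4·5 + 6)/6 = 30/6 = 5
te_J = (4 + 4·8 + 18)/6 = 54/6 = 9

Forward pass:
ES_A = 0; EF_A = 14
ES_B = 0; EF_B = 8
ES_C = 0; EF_C = 6
ES_D = 8; EF_D = 8+7 = 15
ES_E = 14; EF_E = 14+5 = 19
ES_F = max(EF_C=6, EF_D=15) = 15; EF_F = 15+7 = 22
ES_G = 6; EF_G = 6+5 = 11
ES_H = 6; EF_H = 6+6 = 12
ES_I = max(EF_C=6, EF_G=11) = 11; EF_I = 11+5 = 16
ES_J = max(EF_E=19, EF_F=22, EF_G=11, EF_H=12, EF_I=16) = 22; EF_J = 22+9 = 31
Expected project duration μ = 31 hours. Critical path: B → D → F → J.

31 hours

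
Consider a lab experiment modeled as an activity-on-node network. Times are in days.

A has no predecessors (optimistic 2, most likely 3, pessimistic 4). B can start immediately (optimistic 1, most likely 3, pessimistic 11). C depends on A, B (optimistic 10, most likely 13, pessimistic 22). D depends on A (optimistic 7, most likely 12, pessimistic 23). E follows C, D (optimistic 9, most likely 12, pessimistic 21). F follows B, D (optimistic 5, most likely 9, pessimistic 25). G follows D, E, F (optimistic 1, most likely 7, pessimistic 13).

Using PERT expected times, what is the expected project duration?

38 days

te_A = (2 + 4·3 + 4)/6 = 18/6 = 3
te_B = (1 + 4·3 + 11)/6 = 24/6 = 4
te_C = (10 + 4·13 + 22)/6 = 84/6 = 14
te_D = (7 + 4·12 + 23)/6 = 78/6 = 13
te_E = (9 + 4·12 + 21)/6 = 78/6 = 13
te_F = (5 + 4·9 + 25)/6 = 66/6 = 11
te_G = (1 + 4·7 + 13)/6 = 42/6 = 7

Forward pass:
ES_A = 0; EF_A = 3
ES_B = 0; EF_B = 4
ES_C = max(EF_A=3, EF_B=4) = 4; EF_C = 4+14 = 18
ES_D = 3; EF_D = 3+13 = 16
ES_E = max(EF_C=18, EF_D=16) = 18; EF_E = 18+13 = 31
ES_F = max(EF_B=4, EF_D=16) = 16; EF_F = 16+11 = 27
ES_G = max(EF_D=16, EF_E=31, EF_F=27) = 31; EF_G = 31+7 = 38
Expected project duration μ = 38 days. Critical path: B → C → E → G.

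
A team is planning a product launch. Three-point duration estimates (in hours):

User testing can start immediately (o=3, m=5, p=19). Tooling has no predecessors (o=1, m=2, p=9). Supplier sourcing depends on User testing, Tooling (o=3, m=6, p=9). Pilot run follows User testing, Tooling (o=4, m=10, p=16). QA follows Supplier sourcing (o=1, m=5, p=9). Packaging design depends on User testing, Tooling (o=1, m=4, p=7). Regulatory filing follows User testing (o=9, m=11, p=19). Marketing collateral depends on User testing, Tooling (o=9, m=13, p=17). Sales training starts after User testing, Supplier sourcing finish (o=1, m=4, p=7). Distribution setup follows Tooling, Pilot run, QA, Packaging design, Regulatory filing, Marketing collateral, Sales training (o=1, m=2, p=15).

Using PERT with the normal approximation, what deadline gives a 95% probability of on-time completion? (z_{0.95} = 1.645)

30.2 hours

te_User testing = (3 + 4·5 + 19)/6 = 42/6 = 7; σ²_User testing = ((19−3)/6)² = 7.111
te_Tooling = (1 + 4·2 + 9)/6 = 18/6 = 3; σ²_Tooling = ((9−1)/6)² = 1.778
te_Supplier sourcing = (3 + 4·6 + 9)/6 = 36/6 = 6; σ²_Supplier sourcing = ((9−3)/6)² = 1.000
te_Pilot run = (4 + 4·10 + 16)/6 = 60/6 = 10; σ²_Pilot run = ((16−4)/6)² = 4.000
te_QA = (1 + 4·5 + 9)/6 = 30/6 = 5; σ²_QA = ((9−1)/6)² = 1.778
te_Packaging design = (1 + 4·4 + 7)/6 = 24/6 = 4; σ²_Packaging design = ((7−1)/6)² = 1.000
te_Regulatory filing = (9 + 4·11 + 19)/6 = 72/6 = 12; σ²_Regulatory filing = ((19−9)/6)² = 2.778
te_Marketing collateral = (9 + 4·13 + 17)/6 = 78/6 = 13; σ²_Marketing collateral = ((17−9)/6)² = 1.778
te_Sales training = (1 + 4·4 + 7)/6 = 24/6 = 4; σ²_Sales training = ((7−1)/6)² = 1.000
te_Distribution setup = (1 + 4·2 + 15)/6 = 24/6 = 4; σ²_Distribution setup = ((15−1)/6)² = 5.444

Forward pass:
ES_User testing = 0; EF_User testing = 7
ES_Tooling = 0; EF_Tooling = 3
ES_Supplier sourcing = max(EF_User testing=7, EF_Tooling=3) = 7; EF_Supplier sourcing = 7+6 = 13
ES_Pilot run = max(EF_User testing=7, EF_Tooling=3) = 7; EF_Pilot run = 7+10 = 17
ES_QA = 13; EF_QA = 13+5 = 18
ES_Packaging design = max(EF_User testing=7, EF_Tooling=3) = 7; EF_Packaging design = 7+4 = 11
ES_Regulatory filing = 7; EF_Regulatory filing = 7+12 = 19
ES_Marketing collateral = max(EF_User testing=7, EF_Tooling=3) = 7; EF_Marketing collateral = 7+13 = 20
ES_Sales training = max(EF_User testing=7, EF_Supplier sourcing=13) = 13; EF_Sales training = 13+4 = 17
ES_Distribution setup = max(EF_Tooling=3, EF_Pilot run=17, EF_QA=18, EF_Packaging design=11, EF_Regulatory filing=19, EF_Marketing collateral=20, EF_Sales training=17) = 20; EF_Distribution setup = 20+4 = 24
Expected project duration μ = 24 hours. Critical path: User testing → Marketing collateral → Distribution setup.

Variance along critical path = 7.111 + 1.778 + 5.444 = 14.333; σ = 3.786 hours.
D = μ + z·σ = 24 + 1.645·3.786 = 30.2 hours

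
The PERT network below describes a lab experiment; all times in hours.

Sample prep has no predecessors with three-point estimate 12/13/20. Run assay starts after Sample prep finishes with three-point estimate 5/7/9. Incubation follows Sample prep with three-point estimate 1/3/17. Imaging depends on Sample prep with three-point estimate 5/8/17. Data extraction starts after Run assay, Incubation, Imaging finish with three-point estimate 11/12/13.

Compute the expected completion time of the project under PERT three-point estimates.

35 hours

te_Sample prep = (12 + 4·13 + 20)/6 = 84/6 = 14
te_Run assay = (5 + 4·7 + 9)/6 = 42/6 = 7
te_Incubation = (1 + 4·3 + 17)/6 = 30/6 = 5
te_Imaging = (5 + 4·8 + 17)/6 = 54/6 = 9
te_Data extraction = (11 + 4·12 + 13)/6 = 72/6 = 12

Forward pass:
ES_Sample prep = 0; EF_Sample prep = 14
ES_Run assay = 14; EF_Run assay = 14+7 = 21
ES_Incubation = 14; EF_Incubation = 14+5 = 19
ES_Imaging = 14; EF_Imaging = 14+9 = 23
ES_Data extraction = max(EF_Run assay=21, EF_Incubation=19, EF_Imaging=23) = 23; EF_Data extraction = 23+12 = 35
Expected project duration μ = 35 hours. Critical path: Sample prep → Imaging → Data extraction.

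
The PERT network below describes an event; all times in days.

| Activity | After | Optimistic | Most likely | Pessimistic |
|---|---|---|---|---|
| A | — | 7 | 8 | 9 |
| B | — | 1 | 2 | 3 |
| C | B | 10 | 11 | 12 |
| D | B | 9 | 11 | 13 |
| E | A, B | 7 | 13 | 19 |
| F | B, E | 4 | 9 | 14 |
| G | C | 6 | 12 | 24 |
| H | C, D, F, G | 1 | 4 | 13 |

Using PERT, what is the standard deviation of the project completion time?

3.30 days

te_A = (7 + 4·8 + 9)/6 = 48/6 = 8; σ²_A = ((9−7)/6)² = 0.111
te_B = (1 + 4·2 + 3)/6 = 12/6 = 2; σ²_B = ((3−1)/6)² = 0.111
te_C = (10 + 4·11 + 12)/6 = 66/6 = 11; σ²_C = ((12−10)/6)² = 0.111
te_D = (9 + 4·11 + 13)/6 = 66/6 = 11; σ²_D = ((13−9)/6)² = 0.444
te_E = (7 + 4·13 + 19)/6 = 78/6 = 13; σ²_E = ((19−7)/6)² = 4.000
te_F = (4 + 4·9 + 14)/6 = 54/6 = 9; σ²_F = ((14−4)/6)² = 2.778
te_G = (6 + 4·12 + 24)/6 = 78/6 = 13; σ²_G = ((24−6)/6)² = 9.000
te_H = (1 + 4·4 + 13)/6 = 30/6 = 5; σ²_H = ((13−1)/6)² = 4.000

Forward pass:
ES_A = 0; EF_A = 8
ES_B = 0; EF_B = 2
ES_C = 2; EF_C = 2+11 = 13
ES_D = 2; EF_D = 2+11 = 13
ES_E = max(EF_A=8, EF_B=2) = 8; EF_E = 8+13 = 21
ES_F = max(EF_B=2, EF_E=21) = 21; EF_F = 21+9 = 30
ES_G = 13; EF_G = 13+13 = 26
ES_H = max(EF_C=13, EF_D=13, EF_F=30, EF_G=26) = 30; EF_H = 30+5 = 35
Expected project duration μ = 35 days. Critical path: A → E → F → H.

Variance along critical path = 0.111 + 4.000 + 2.778 + 4.000 = 10.889
σ = √10.889 = 3.300 days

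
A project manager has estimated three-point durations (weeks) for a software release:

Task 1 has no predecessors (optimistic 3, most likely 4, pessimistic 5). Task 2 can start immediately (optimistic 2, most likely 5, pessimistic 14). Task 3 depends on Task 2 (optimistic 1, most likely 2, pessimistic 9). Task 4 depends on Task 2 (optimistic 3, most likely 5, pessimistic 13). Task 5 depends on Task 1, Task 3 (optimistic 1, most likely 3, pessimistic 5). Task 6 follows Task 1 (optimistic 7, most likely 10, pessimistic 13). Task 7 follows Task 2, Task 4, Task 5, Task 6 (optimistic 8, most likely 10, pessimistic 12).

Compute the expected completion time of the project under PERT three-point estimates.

te_Task 1 = (3 + 4·4 + 5)/6 = 24/6 = 4
te_Task 2 = (2 + 4·5 + 14)/6 = 36/6 = 6
te_Task 3 = (1 + 4·2 + 9)/6 = 18/6 = 3
te_Task 4 = (3 + 4·5 + 13)/6 = 36/6 = 6
te_Task 5 = (1 + 4·3 + 5)/6 = 18/6 = 3
te_Task 6 = (7 + 4·10 + 13)/6 = 60/6 = 10
te_Task 7 = (8 + 4·10 + 12)/6 = 60/6 = 10

Forward pass:
ES_Task 1 = 0; EF_Task 1 = 4
ES_Task 2 = 0; EF_Task 2 = 6
ES_Task 3 = 6; EF_Task 3 = 6+3 = 9
ES_Task 4 = 6; EF_Task 4 = 6+6 = 12
ES_Task 5 = max(EF_Task 1=4, EF_Task 3=9) = 9; EF_Task 5 = 9+3 = 12
ES_Task 6 = 4; EF_Task 6 = 4+10 = 14
ES_Task 7 = max(EF_Task 2=6, EF_Task 4=12, EF_Task 5=12, EF_Task 6=14) = 14; EF_Task 7 = 14+10 = 24
Expected project duration μ = 24 weeks. Critical path: Task 1 → Task 6 → Task 7.

24 weeks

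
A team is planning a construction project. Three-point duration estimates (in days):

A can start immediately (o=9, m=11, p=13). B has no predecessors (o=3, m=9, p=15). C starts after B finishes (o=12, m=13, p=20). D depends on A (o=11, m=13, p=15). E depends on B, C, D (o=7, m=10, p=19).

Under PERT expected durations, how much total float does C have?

1 days

te_A = (9 + 4·11 + 13)/6 = 66/6 = 11
te_B = (3 + 4·9 + 15)/6 = 54/6 = 9
te_C = (12 + 4·13 + 20)/6 = 84/6 = 14
te_D = (11 + 4·13 + 15)/6 = 78/6 = 13
te_E = (7 + 4·10 + 19)/6 = 66/6 = 11

Forward pass:
ES_A = 0; EF_A = 11
ES_B = 0; EF_B = 9
ES_C = 9; EF_C = 9+14 = 23
ES_D = 11; EF_D = 11+13 = 24
ES_E = max(EF_B=9, EF_C=23, EF_D=24) = 24; EF_E = 24+11 = 35
Expected project duration μ = 35 days. Critical path: A → D → E.

Backward pass:
LF_E = 35; LS_E = 35−11 = 24
LF_D = LS_E = 24; LS_D = 24−13 = 11
LF_C = LS_E = 24; LS_C = 24−14 = 10
LF_B = min(LS_C=10, LS_E=24) = 10; LS_B = 10−9 = 1
LF_A = LS_D = 11; LS_A = 11−11 = 0
Slack_C = LS_C − ES_C = 10 − 9 = 1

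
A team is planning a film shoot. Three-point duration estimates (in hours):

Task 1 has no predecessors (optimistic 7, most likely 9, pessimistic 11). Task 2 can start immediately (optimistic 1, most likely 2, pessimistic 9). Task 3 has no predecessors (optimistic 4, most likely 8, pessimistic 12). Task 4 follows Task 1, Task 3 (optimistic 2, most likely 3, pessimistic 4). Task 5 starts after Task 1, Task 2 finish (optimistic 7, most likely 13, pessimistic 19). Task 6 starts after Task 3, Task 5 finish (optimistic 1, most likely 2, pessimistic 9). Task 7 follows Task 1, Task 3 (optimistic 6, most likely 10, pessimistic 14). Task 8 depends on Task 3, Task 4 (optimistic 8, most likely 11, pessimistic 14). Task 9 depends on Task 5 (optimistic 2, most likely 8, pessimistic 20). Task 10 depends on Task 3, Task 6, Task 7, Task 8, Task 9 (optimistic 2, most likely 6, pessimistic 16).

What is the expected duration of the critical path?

38 hours

te_Task 1 = (7 + 4·9 + 11)/6 = 54/6 = 9
te_Task 2 = (1 + 4·2 + 9)/6 = 18/6 = 3
te_Task 3 = (4 + 4·8 + 12)/6 = 48/6 = 8
te_Task 4 = (2 + 4·3 + 4)/6 = 18/6 = 3
te_Task 5 = (7 + 4·13 + 19)/6 = 78/6 = 13
te_Task 6 = (1 + 4·2 + 9)/6 = 18/6 = 3
te_Task 7 = (6 + 4·10 + 14)/6 = 60/6 = 10
te_Task 8 = (8 + 4·11 + 14)/6 = 66/6 = 11
te_Task 9 = (2 + 4·8 + 20)/6 = 54/6 = 9
te_Task 10 = (2 + 4·6 + 16)/6 = 42/6 = 7

Forward pass:
ES_Task 1 = 0; EF_Task 1 = 9
ES_Task 2 = 0; EF_Task 2 = 3
ES_Task 3 = 0; EF_Task 3 = 8
ES_Task 4 = max(EF_Task 1=9, EF_Task 3=8) = 9; EF_Task 4 = 9+3 = 12
ES_Task 5 = max(EF_Task 1=9, EF_Task 2=3) = 9; EF_Task 5 = 9+13 = 22
ES_Task 6 = max(EF_Task 3=8, EF_Task 5=22) = 22; EF_Task 6 = 22+3 = 25
ES_Task 7 = max(EF_Task 1=9, EF_Task 3=8) = 9; EF_Task 7 = 9+10 = 19
ES_Task 8 = max(EF_Task 3=8, EF_Task 4=12) = 12; EF_Task 8 = 12+11 = 23
ES_Task 9 = 22; EF_Task 9 = 22+9 = 31
ES_Task 10 = max(EF_Task 3=8, EF_Task 6=25, EF_Task 7=19, EF_Task 8=23, EF_Task 9=31) = 31; EF_Task 10 = 31+7 = 38
Expected project duration μ = 38 hours. Critical path: Task 1 → Task 5 → Task 9 → Task 10.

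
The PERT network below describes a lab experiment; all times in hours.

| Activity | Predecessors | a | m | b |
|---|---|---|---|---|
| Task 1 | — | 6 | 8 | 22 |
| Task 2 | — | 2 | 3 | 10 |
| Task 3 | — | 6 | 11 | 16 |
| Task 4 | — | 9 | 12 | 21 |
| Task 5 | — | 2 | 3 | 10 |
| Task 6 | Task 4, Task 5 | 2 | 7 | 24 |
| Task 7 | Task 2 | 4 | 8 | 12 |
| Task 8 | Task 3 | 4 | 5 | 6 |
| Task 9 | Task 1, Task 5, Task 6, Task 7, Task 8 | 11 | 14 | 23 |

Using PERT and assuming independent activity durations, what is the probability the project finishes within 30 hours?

0.065

te_Task 1 = (6 + 4·8 + 22)/6 = 60/6 = 10; σ²_Task 1 = ((22−6)/6)² = 7.111
te_Task 2 = (2 + 4·3 + 10)/6 = 24/6 = 4; σ²_Task 2 = ((10−2)/6)² = 1.778
te_Task 3 = (6 + 4·11 + 16)/6 = 66/6 = 11; σ²_Task 3 = ((16−6)/6)² = 2.778
te_Task 4 = (9 + 4·12 + 21)/6 = 78/6 = 13; σ²_Task 4 = ((21−9)/6)² = 4.000
te_Task 5 = (2 + 4·3 + 10)/6 = 24/6 = 4; σ²_Task 5 = ((10−2)/6)² = 1.778
te_Task 6 = (2 + 4·7 + 24)/6 = 54/6 = 9; σ²_Task 6 = ((24−2)/6)² = 13.444
te_Task 7 = (4 + 4·8 + 12)/6 = 48/6 = 8; σ²_Task 7 = ((12−4)/6)² = 1.778
te_Task 8 = (4 + 4·5 + 6)/6 = 30/6 = 5; σ²_Task 8 = ((6−4)/6)² = 0.111
te_Task 9 = (11 + 4·14 + 23)/6 = 90/6 = 15; σ²_Task 9 = ((23−11)/6)² = 4.000

Forward pass:
ES_Task 1 = 0; EF_Task 1 = 10
ES_Task 2 = 0; EF_Task 2 = 4
ES_Task 3 = 0; EF_Task 3 = 11
ES_Task 4 = 0; EF_Task 4 = 13
ES_Task 5 = 0; EF_Task 5 = 4
ES_Task 6 = max(EF_Task 4=13, EF_Task 5=4) = 13; EF_Task 6 = 13+9 = 22
ES_Task 7 = 4; EF_Task 7 = 4+8 = 12
ES_Task 8 = 11; EF_Task 8 = 11+5 = 16
ES_Task 9 = max(EF_Task 1=10, EF_Task 5=4, EF_Task 6=22, EF_Task 7=12, EF_Task 8=16) = 22; EF_Task 9 = 22+15 = 37
Expected project duration μ = 37 hours. Critical path: Task 4 → Task 6 → Task 9.

Variance along critical path = 4.000 + 13.444 + 4.000 = 21.444; σ = √21.444 = 4.631 hours.
Z = (30 − 37) / 4.631 = -1.512
P(T ≤ 30) = Φ(-1.512) ≈ 0.065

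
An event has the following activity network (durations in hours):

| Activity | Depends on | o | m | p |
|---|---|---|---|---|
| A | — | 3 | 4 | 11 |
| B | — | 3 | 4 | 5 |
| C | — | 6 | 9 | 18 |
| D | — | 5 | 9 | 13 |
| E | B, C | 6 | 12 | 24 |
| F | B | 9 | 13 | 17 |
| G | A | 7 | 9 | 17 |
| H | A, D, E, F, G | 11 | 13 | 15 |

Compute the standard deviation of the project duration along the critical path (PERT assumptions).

te_A = (3 + 4·4 + 11)/6 = 30/6 = 5; σ²_A = ((11−3)/6)² = 1.778
te_B = (3 + 4·4 + 5)/6 = 24/6 = 4; σ²_B = ((5−3)/6)² = 0.111
te_C = (6 + 4·9 + 18)/6 = 60/6 = 10; σ²_C = ((18−6)/6)² = 4.000
te_D = (5 + 4·9 + 13)/6 = 54/6 = 9; σ²_D = ((13−5)/6)² = 1.778
te_E = (6 + 4·12 + 24)/6 = 78/6 = 13; σ²_E = ((24−6)/6)² = 9.000
te_F = (9 + 4·13 + 17)/6 = 78/6 = 13; σ²_F = ((17−9)/6)² = 1.778
te_G = (7 + 4·9 + 17)/6 = 60/6 = 10; σ²_G = ((17−7)/6)² = 2.778
te_H = (11 + 4·13 + 15)/6 = 78/6 = 13; σ²_H = ((15−11)/6)² = 0.444

Forward pass:
ES_A = 0; EF_A = 5
ES_B = 0; EF_B = 4
ES_C = 0; EF_C = 10
ES_D = 0; EF_D = 9
ES_E = max(EF_B=4, EF_C=10) = 10; EF_E = 10+13 = 23
ES_F = 4; EF_F = 4+13 = 17
ES_G = 5; EF_G = 5+10 = 15
ES_H = max(EF_A=5, EF_D=9, EF_E=23, EF_F=17, EF_G=15) = 23; EF_H = 23+13 = 36
Expected project duration μ = 36 hours. Critical path: C → E → H.

Variance along critical path = 4.000 + 9.000 + 0.444 = 13.444
σ = √13.444 = 3.667 hours

3.67 hours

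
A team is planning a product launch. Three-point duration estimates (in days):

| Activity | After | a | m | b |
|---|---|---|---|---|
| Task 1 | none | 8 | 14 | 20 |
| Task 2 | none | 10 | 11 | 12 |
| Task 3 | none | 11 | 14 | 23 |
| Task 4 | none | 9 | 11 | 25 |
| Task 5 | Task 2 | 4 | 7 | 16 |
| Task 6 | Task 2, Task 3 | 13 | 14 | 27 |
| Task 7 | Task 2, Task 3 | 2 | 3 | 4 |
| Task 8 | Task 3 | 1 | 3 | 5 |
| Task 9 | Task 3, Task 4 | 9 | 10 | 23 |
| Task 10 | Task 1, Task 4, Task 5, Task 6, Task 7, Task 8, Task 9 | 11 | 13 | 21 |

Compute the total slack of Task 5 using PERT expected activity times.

12 days

te_Task 1 = (8 + 4·14 + 20)/6 = 84/6 = 14
te_Task 2 = (10 + 4·11 + 12)/6 = 66/6 = 11
te_Task 3 = (11 + 4·14 + 23)/6 = 90/6 = 15
te_Task 4 = (9 + 4·11 + 25)/6 = 78/6 = 13
te_Task 5 = (4 + 4·7 + 16)/6 = 48/6 = 8
te_Task 6 = (13 + 4·14 + 27)/6 = 96/6 = 16
te_Task 7 = (2 + 4·3 + 4)/6 = 18/6 = 3
te_Task 8 = (1 + 4·3 + 5)/6 = 18/6 = 3
te_Task 9 = (9 + 4·10 + 23)/6 = 72/6 = 12
te_Task 10 = (11 + 4·13 + 21)/6 = 84/6 = 14

Forward pass:
ES_Task 1 = 0; EF_Task 1 = 14
ES_Task 2 = 0; EF_Task 2 = 11
ES_Task 3 = 0; EF_Task 3 = 15
ES_Task 4 = 0; EF_Task 4 = 13
ES_Task 5 = 11; EF_Task 5 = 11+8 = 19
ES_Task 6 = max(EF_Task 2=11, EF_Task 3=15) = 15; EF_Task 6 = 15+16 = 31
ES_Task 7 = max(EF_Task 2=11, EF_Task 3=15) = 15; EF_Task 7 = 15+3 = 18
ES_Task 8 = 15; EF_Task 8 = 15+3 = 18
ES_Task 9 = max(EF_Task 3=15, EF_Task 4=13) = 15; EF_Task 9 = 15+12 = 27
ES_Task 10 = max(EF_Task 1=14, EF_Task 4=13, EF_Task 5=19, EF_Task 6=31, EF_Task 7=18, EF_Task 8=18, EF_Task 9=27) = 31; EF_Task 10 = 31+14 = 45
Expected project duration μ = 45 days. Critical path: Task 3 → Task 6 → Task 10.

Backward pass:
LF_Task 10 = 45; LS_Task 10 = 45−14 = 31
LF_Task 9 = LS_Task 10 = 31; LS_Task 9 = 31−12 = 19
LF_Task 8 = LS_Task 10 = 31; LS_Task 8 = 31−3 = 28
LF_Task 7 = LS_Task 10 = 31; LS_Task 7 = 31−3 = 28
LF_Task 6 = LS_Task 10 = 31; LS_Task 6 = 31−16 = 15
LF_Task 5 = LS_Task 10 = 31; LS_Task 5 = 31−8 = 23
LF_Task 4 = min(LS_Task 9=19, LS_Task 10=31) = 19; LS_Task 4 = 19−13 = 6
LF_Task 3 = min(LS_Task 6=15, LS_Task 7=28, LS_Task 8=28, LS_Task 9=19) = 15; LS_Task 3 = 15−15 = 0
LF_Task 2 = min(LS_Task 5=23, LS_Task 6=15, LS_Task 7=28) = 15; LS_Task 2 = 15−11 = 4
LF_Task 1 = LS_Task 10 = 31; LS_Task 1 = 31−14 = 17
Slack_Task 5 = LS_Task 5 − ES_Task 5 = 23 − 11 = 12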